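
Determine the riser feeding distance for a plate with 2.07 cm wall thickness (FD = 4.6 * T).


Formula: FD = 4.6 * T  (riser feeding-distance rule)
FD = 4.6 * 2.07 cm = 9.5220 cm

9.5220 cm


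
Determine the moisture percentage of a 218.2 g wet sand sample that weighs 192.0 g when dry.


Formula: MC = (W_wet - W_dry) / W_wet * 100
Water mass = 218.2 - 192.0 = 26.2 g
MC = 26.2 / 218.2 * 100 = 12.0073%


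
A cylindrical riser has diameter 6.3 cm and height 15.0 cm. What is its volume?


Formula: V = pi * (D/2)^2 * H  (cylinder volume)
Radius = D/2 = 6.3/2 = 3.15 cm
V = pi * 3.15^2 * 15.0 = 467.5868 cm^3

467.5868 cm^3


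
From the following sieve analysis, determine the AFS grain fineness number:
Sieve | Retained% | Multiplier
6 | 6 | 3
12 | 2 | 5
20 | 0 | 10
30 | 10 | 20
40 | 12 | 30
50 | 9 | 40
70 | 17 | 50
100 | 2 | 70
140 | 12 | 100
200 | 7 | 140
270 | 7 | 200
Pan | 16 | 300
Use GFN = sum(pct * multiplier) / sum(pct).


Formula: GFN = sum(pct * multiplier) / sum(pct)
sum(pct * multiplier) = 10318
sum(pct) = 100
GFN = 10318 / 100 = 103.18

Answer: 103.18


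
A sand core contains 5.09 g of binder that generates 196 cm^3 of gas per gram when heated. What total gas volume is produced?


Formula: V_gas = W_binder * gas_evolution_rate
V = 5.09 g * 196 cm^3/g = 997.6400 cm^3

997.6400 cm^3


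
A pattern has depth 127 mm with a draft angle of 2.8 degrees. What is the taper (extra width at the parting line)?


Formula: taper = depth * tan(draft_angle)
tan(2.8 deg) = 0.0489082
taper = 127 mm * 0.0489082 = 6.2113 mm

Final answer: 6.2113 mm


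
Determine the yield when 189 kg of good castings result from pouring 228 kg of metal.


Formula: Casting Yield = (W_good / W_total) * 100
Yield = (189 kg / 228 kg) * 100 = 82.8947%


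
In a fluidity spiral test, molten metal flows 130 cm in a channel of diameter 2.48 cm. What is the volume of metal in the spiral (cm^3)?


Formula: V = pi * (d/2)^2 * L  (cylinder volume)
Radius = 2.48/2 = 1.24 cm
V = pi * 1.24^2 * 130 = 627.9667 cm^3


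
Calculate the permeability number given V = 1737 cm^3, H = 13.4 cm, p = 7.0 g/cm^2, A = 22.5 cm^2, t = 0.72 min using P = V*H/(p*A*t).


Formula: Permeability Number P = (V * H) / (p * A * t)
Numerator: V * H = 1737 * 13.4 = 23275.8
Denominator: p * A * t = 7.0 * 22.5 * 0.72 = 113.4
P = 23275.8 / 113.4 = 205.2540

Answer: 205.2540


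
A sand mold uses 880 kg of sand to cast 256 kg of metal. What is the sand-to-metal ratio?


Formula: Sand-to-Metal Ratio = W_sand / W_metal
Ratio = 880 kg / 256 kg = 3.4375

Final answer: 3.4375


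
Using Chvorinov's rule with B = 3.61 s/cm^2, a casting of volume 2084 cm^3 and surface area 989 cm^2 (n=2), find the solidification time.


Formula: t_s = B * (V/A)^n  (Chvorinov's rule, n=2)
Modulus M = V/A = 2084/989 = 2.107179 cm
M^2 = 2.107179^2 = 4.440203 cm^2
t_s = 3.61 * 4.440203 = 16.0291 s

16.0291 s


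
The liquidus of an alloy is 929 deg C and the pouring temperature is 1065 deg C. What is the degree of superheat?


Formula: Superheat = T_pour - T_melt
Superheat = 1065 - 929 = 136 deg C

Answer: 136 deg C


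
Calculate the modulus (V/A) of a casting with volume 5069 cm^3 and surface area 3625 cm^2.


Formula: Casting Modulus M = V / A
M = 5069 cm^3 / 3625 cm^2 = 1.3983 cm

Answer: 1.3983 cm


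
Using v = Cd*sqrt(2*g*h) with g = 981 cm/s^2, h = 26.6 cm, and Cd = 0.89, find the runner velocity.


Formula: v = Cd * sqrt(2 * g * h)  (Torricelli with discharge coefficient)
2*g*h = 2 * 981 * 26.6 = 52189.2 cm^2/s^2
sqrt(52189.2) = 228.44956 cm/s
v = 0.89 * 228.44956 = 203.3201 cm/s


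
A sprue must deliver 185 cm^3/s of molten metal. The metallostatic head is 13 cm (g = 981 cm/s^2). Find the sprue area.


Formula: v = sqrt(2*g*h), A = Q/v
Velocity: v = sqrt(2 * 981 * 13) = sqrt(25506) = 159.7060 cm/s
Sprue area: A = Q / v = 185 / 159.7060 = 1.1584 cm^2

1.1584 cm^2


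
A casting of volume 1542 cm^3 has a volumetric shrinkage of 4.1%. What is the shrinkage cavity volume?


Formula: V_shrink = V_casting * shrinkage_pct / 100
V_shrink = 1542 cm^3 * 4.1 / 100 = 63.2220 cm^3


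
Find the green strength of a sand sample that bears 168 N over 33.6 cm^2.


Formula: Compressive Strength = Force / Area
Strength = 168 N / 33.6 cm^2 = 5.0000 N/cm^2

Final answer: 5.0000 N/cm^2


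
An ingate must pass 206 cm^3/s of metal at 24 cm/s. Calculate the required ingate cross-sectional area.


Formula: A_ingate = Q / v  (continuity equation)
A = 206 cm^3/s / 24 cm/s = 8.5833 cm^2

8.5833 cm^2


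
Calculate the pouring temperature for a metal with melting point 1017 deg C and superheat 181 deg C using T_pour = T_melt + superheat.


Formula: T_pour = T_melt + Superheat
T_pour = 1017 + 181 = 1198 deg C


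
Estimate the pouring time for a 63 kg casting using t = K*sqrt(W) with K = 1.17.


Formula: t = K * sqrt(W)
sqrt(W) = sqrt(63) = 7.93725
t = 1.17 * 7.93725 = 9.2866 s


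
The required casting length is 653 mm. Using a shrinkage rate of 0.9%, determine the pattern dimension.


Formula: L_pattern = L_casting * (1 + shrinkage_rate/100)
Shrinkage factor = 1 + 0.9/100 = 1.009
L_pattern = 653 mm * 1.009 = 658.8770 mm

Final answer: 658.8770 mm


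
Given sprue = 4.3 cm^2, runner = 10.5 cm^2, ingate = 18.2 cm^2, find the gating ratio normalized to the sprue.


Sprue:Runner:Ingate = 1 : 10.5/4.3 : 18.2/4.3 = 1:2.44:4.23

1:2.44:4.23


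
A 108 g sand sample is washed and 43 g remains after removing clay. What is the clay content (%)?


Formula: Clay% = (W_total - W_washed) / W_total * 100
Clay mass = 108 - 43 = 65 g
Clay% = 65 / 108 * 100 = 60.1852%


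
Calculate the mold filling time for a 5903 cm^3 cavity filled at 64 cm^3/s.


Formula: t_fill = V_mold / Q_flow
t = 5903 cm^3 / 64 cm^3/s = 92.2344 s

Final answer: 92.2344 s


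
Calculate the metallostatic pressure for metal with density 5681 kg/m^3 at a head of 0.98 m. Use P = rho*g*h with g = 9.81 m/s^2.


Formula: P = rho * g * h
rho * g = 5681 * 9.81 = 55730.61 N/m^3
P = 55730.61 * 0.98 = 54615.9978 Pa

Final answer: 54615.9978 Pa


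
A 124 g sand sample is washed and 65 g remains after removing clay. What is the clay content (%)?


Formula: Clay% = (W_total - W_washed) / W_total * 100
Clay mass = 124 - 65 = 59 g
Clay% = 59 / 124 * 100 = 47.5806%

47.5806%


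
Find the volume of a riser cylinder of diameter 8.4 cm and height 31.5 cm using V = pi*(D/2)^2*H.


Formula: V = pi * (D/2)^2 * H  (cylinder volume)
Radius = D/2 = 8.4/2 = 4.2 cm
V = pi * 4.2^2 * 31.5 = 1745.6574 cm^3

Final answer: 1745.6574 cm^3


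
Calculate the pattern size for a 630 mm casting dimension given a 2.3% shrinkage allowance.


Formula: L_pattern = L_casting * (1 + shrinkage_rate/100)
Shrinkage factor = 1 + 2.3/100 = 1.023
L_pattern = 630 mm * 1.023 = 644.4900 mm

Answer: 644.4900 mm


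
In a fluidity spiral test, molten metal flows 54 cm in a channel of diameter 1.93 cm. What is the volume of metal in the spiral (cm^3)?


Formula: V = pi * (d/2)^2 * L  (cylinder volume)
Radius = 1.93/2 = 0.965 cm
V = pi * 0.965^2 * 54 = 157.9786 cm^3

Answer: 157.9786 cm^3


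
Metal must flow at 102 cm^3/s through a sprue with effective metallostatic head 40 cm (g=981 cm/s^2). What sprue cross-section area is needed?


Formula: v = sqrt(2*g*h), A = Q/v
Velocity: v = sqrt(2 * 981 * 40) = sqrt(78480) = 280.1428 cm/s
Sprue area: A = Q / v = 102 / 280.1428 = 0.3641 cm^2


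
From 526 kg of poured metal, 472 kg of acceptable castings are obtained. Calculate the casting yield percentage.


Formula: Casting Yield = (W_good / W_total) * 100
Yield = (472 kg / 526 kg) * 100 = 89.7338%


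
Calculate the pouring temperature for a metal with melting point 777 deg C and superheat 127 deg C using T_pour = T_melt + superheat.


Formula: T_pour = T_melt + Superheat
T_pour = 777 + 127 = 904 deg C

904 deg C


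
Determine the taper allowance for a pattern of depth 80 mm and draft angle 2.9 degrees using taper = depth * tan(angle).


Formula: taper = depth * tan(draft_angle)
tan(2.9 deg) = 0.0506578
taper = 80 mm * 0.0506578 = 4.0526 mm

Answer: 4.0526 mm


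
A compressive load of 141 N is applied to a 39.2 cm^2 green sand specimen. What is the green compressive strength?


Formula: Compressive Strength = Force / Area
Strength = 141 N / 39.2 cm^2 = 3.5969 N/cm^2

Final answer: 3.5969 N/cm^2


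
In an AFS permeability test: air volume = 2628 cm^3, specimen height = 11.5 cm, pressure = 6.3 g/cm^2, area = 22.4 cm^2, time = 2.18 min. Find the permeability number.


Formula: Permeability Number P = (V * H) / (p * A * t)
Numerator: V * H = 2628 * 11.5 = 30222.0
Denominator: p * A * t = 6.3 * 22.4 * 2.18 = 307.6416
P = 30222.0 / 307.6416 = 98.2377

98.2377


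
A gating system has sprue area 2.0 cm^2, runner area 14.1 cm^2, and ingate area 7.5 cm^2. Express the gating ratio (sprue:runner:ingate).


Sprue:Runner:Ingate = 1 : 14.1/2.0 : 7.5/2.0 = 1:7.05:3.75

Answer: 1:7.05:3.75


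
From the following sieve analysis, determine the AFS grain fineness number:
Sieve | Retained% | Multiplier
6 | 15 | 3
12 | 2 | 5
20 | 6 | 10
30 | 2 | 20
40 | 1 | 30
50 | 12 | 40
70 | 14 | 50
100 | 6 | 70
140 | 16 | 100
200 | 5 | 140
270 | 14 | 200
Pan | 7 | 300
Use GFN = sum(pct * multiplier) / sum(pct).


Formula: GFN = sum(pct * multiplier) / sum(pct)
sum(pct * multiplier) = 8985
sum(pct) = 100
GFN = 8985 / 100 = 89.85


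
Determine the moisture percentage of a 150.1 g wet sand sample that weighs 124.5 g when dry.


Formula: MC = (W_wet - W_dry) / W_wet * 100
Water mass = 150.1 - 124.5 = 25.6 g
MC = 25.6 / 150.1 * 100 = 17.0553%

17.0553%


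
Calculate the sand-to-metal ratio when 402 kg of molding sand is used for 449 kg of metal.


Formula: Sand-to-Metal Ratio = W_sand / W_metal
Ratio = 402 kg / 449 kg = 0.8953


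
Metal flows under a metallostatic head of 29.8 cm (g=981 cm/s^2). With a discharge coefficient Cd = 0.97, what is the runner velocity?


Formula: v = Cd * sqrt(2 * g * h)  (Torricelli with discharge coefficient)
2*g*h = 2 * 981 * 29.8 = 58467.6 cm^2/s^2
sqrt(58467.6) = 241.80074 cm/s
v = 0.97 * 241.80074 = 234.5467 cm/s


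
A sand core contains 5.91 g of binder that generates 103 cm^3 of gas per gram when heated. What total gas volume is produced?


Formula: V_gas = W_binder * gas_evolution_rate
V = 5.91 g * 103 cm^3/g = 608.7300 cm^3


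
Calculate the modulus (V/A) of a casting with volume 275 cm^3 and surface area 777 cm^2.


Formula: Casting Modulus M = V / A
M = 275 cm^3 / 777 cm^2 = 0.3539 cm

Answer: 0.3539 cm


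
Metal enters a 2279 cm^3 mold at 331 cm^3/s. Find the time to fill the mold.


Formula: t_fill = V_mold / Q_flow
t = 2279 cm^3 / 331 cm^3/s = 6.8852 s

6.8852 s


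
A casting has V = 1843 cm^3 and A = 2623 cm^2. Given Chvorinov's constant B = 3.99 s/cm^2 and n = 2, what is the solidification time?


Formula: t_s = B * (V/A)^n  (Chvorinov's rule, n=2)
Modulus M = V/A = 1843/2623 = 0.702631 cm
M^2 = 0.702631^2 = 0.493690 cm^2
t_s = 3.99 * 0.493690 = 1.9698 s


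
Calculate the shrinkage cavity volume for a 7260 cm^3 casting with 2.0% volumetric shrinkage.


Formula: V_shrink = V_casting * shrinkage_pct / 100
V_shrink = 7260 cm^3 * 2.0 / 100 = 145.2000 cm^3

145.2000 cm^3


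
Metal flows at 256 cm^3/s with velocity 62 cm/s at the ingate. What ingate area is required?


Formula: A_ingate = Q / v  (continuity equation)
A = 256 cm^3/s / 62 cm/s = 4.1290 cm^2


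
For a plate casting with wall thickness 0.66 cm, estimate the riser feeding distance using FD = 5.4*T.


Formula: FD = 5.4 * T  (riser feeding-distance rule)
FD = 5.4 * 0.66 cm = 3.5640 cm

3.5640 cm


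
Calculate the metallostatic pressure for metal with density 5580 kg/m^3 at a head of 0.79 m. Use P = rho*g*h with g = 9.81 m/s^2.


Formula: P = rho * g * h
rho * g = 5580 * 9.81 = 54739.8 N/m^3
P = 54739.8 * 0.79 = 43244.4420 Pa


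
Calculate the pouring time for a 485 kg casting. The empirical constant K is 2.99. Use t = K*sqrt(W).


Formula: t = K * sqrt(W)
sqrt(W) = sqrt(485) = 22.02272
t = 2.99 * 22.02272 = 65.8479 s


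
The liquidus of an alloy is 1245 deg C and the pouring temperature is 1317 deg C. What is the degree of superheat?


Formula: Superheat = T_pour - T_melt
Superheat = 1317 - 1245 = 72 deg C

72 deg C


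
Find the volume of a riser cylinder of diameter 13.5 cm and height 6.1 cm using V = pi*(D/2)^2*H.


Formula: V = pi * (D/2)^2 * H  (cylinder volume)
Radius = D/2 = 13.5/2 = 6.75 cm
V = pi * 6.75^2 * 6.1 = 873.1468 cm^3

Final answer: 873.1468 cm^3


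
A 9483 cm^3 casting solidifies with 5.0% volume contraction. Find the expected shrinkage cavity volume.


Formula: V_shrink = V_casting * shrinkage_pct / 100
V_shrink = 9483 cm^3 * 5.0 / 100 = 474.1500 cm^3

474.1500 cm^3


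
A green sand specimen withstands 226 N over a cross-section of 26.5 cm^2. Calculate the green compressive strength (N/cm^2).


Formula: Compressive Strength = Force / Area
Strength = 226 N / 26.5 cm^2 = 8.5283 N/cm^2

Answer: 8.5283 N/cm^2


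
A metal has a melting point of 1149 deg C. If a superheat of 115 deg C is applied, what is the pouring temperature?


Formula: T_pour = T_melt + Superheat
T_pour = 1149 + 115 = 1264 deg C

Answer: 1264 deg C


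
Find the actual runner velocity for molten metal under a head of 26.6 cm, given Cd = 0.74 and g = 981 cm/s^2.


Formula: v = Cd * sqrt(2 * g * h)  (Torricelli with discharge coefficient)
2*g*h = 2 * 981 * 26.6 = 52189.2 cm^2/s^2
sqrt(52189.2) = 228.44956 cm/s
v = 0.74 * 228.44956 = 169.0527 cm/s

169.0527 cm/s


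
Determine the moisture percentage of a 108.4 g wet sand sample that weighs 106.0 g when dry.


Formula: MC = (W_wet - W_dry) / W_wet * 100
Water mass = 108.4 - 106.0 = 2.4 g
MC = 2.4 / 108.4 * 100 = 2.2140%

2.2140%


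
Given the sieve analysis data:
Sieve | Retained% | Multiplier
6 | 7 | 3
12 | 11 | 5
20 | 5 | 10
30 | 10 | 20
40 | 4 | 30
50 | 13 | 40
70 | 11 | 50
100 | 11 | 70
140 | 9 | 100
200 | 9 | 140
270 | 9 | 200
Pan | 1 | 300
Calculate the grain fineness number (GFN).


Formula: GFN = sum(pct * multiplier) / sum(pct)
sum(pct * multiplier) = 6546
sum(pct) = 100
GFN = 6546 / 100 = 65.46


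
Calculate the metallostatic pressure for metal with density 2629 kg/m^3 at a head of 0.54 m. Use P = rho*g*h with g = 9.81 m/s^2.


Formula: P = rho * g * h
rho * g = 2629 * 9.81 = 25790.49 N/m^3
P = 25790.49 * 0.54 = 13926.8646 Pa

13926.8646 Pa


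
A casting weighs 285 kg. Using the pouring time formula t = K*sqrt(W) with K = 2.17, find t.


Formula: t = K * sqrt(W)
sqrt(W) = sqrt(285) = 16.88194
t = 2.17 * 16.88194 = 36.6338 s


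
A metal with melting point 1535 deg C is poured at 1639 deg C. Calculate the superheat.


Formula: Superheat = T_pour - T_melt
Superheat = 1639 - 1535 = 104 deg C

104 deg C


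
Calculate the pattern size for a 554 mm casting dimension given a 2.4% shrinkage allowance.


Formula: L_pattern = L_casting * (1 + shrinkage_rate/100)
Shrinkage factor = 1 + 2.4/100 = 1.024
L_pattern = 554 mm * 1.024 = 567.2960 mm

Answer: 567.2960 mm


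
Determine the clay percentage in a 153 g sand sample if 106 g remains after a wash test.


Formula: Clay% = (W_total - W_washed) / W_total * 100
Clay mass = 153 - 106 = 47 g
Clay% = 47 / 153 * 100 = 30.7190%

30.7190%


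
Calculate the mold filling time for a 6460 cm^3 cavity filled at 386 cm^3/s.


Formula: t_fill = V_mold / Q_flow
t = 6460 cm^3 / 386 cm^3/s = 16.7358 s


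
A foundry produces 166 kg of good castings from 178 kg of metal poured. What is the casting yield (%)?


Formula: Casting Yield = (W_good / W_total) * 100
Yield = (166 kg / 178 kg) * 100 = 93.2584%


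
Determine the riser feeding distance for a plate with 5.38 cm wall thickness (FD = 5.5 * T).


Formula: FD = 5.5 * T  (riser feeding-distance rule)
FD = 5.5 * 5.38 cm = 29.5900 cm


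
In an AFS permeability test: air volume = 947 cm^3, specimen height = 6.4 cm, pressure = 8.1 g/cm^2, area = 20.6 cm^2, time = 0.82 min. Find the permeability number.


Formula: Permeability Number P = (V * H) / (p * A * t)
Numerator: V * H = 947 * 6.4 = 6060.8
Denominator: p * A * t = 8.1 * 20.6 * 0.82 = 136.8252
P = 6060.8 / 136.8252 = 44.2959


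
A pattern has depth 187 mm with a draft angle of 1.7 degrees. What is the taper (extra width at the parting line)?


Formula: taper = depth * tan(draft_angle)
tan(1.7 deg) = 0.0296793
taper = 187 mm * 0.0296793 = 5.5500 mm

5.5500 mm


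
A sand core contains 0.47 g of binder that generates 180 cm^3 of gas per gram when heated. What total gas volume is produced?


Formula: V_gas = W_binder * gas_evolution_rate
V = 0.47 g * 180 cm^3/g = 84.6000 cm^3


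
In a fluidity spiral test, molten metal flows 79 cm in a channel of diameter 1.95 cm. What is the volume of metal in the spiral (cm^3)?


Formula: V = pi * (d/2)^2 * L  (cylinder volume)
Radius = 1.95/2 = 0.975 cm
V = pi * 0.975^2 * 79 = 235.9316 cm^3

Answer: 235.9316 cm^3


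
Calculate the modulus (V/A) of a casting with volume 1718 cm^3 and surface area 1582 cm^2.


Formula: Casting Modulus M = V / A
M = 1718 cm^3 / 1582 cm^2 = 1.0860 cm

Final answer: 1.0860 cm


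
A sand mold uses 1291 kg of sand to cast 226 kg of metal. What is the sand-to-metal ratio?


Formula: Sand-to-Metal Ratio = W_sand / W_metal
Ratio = 1291 kg / 226 kg = 5.7124

Answer: 5.7124


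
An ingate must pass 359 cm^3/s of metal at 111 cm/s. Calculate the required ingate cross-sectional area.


Formula: A_ingate = Q / v  (continuity equation)
A = 359 cm^3/s / 111 cm/s = 3.2342 cm^2

3.2342 cm^2


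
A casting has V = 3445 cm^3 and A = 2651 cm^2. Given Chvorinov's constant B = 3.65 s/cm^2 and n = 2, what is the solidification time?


Formula: t_s = B * (V/A)^n  (Chvorinov's rule, n=2)
Modulus M = V/A = 3445/2651 = 1.299510 cm
M^2 = 1.299510^2 = 1.688726 cm^2
t_s = 3.65 * 1.688726 = 6.1638 s

Final answer: 6.1638 s


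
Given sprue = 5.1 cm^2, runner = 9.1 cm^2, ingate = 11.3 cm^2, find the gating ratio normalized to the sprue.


Sprue:Runner:Ingate = 1 : 9.1/5.1 : 11.3/5.1 = 1:1.78:2.22

Final answer: 1:1.78:2.22


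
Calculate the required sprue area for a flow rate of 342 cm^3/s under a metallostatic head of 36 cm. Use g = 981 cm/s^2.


Formula: v = sqrt(2*g*h), A = Q/v
Velocity: v = sqrt(2 * 981 * 36) = sqrt(70632) = 265.7668 cm/s
Sprue area: A = Q / v = 342 / 265.7668 = 1.2868 cm^2

1.2868 cm^2


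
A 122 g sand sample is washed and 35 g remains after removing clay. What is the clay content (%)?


Formula: Clay% = (W_total - W_washed) / W_total * 100
Clay mass = 122 - 35 = 87 g
Clay% = 87 / 122 * 100 = 71.3115%

71.3115%


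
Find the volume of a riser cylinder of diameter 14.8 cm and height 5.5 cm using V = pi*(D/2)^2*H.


Formula: V = pi * (D/2)^2 * H  (cylinder volume)
Radius = D/2 = 14.8/2 = 7.4 cm
V = pi * 7.4^2 * 5.5 = 946.1849 cm^3


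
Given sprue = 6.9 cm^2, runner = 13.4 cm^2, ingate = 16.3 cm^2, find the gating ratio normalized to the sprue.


Sprue:Runner:Ingate = 1 : 13.4/6.9 : 16.3/6.9 = 1:1.94:2.36

Final answer: 1:1.94:2.36


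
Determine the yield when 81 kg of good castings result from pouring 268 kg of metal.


Formula: Casting Yield = (W_good / W_total) * 100
Yield = (81 kg / 268 kg) * 100 = 30.2239%

Answer: 30.2239%


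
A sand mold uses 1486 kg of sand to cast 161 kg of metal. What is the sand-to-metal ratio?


Formula: Sand-to-Metal Ratio = W_sand / W_metal
Ratio = 1486 kg / 161 kg = 9.2298

Answer: 9.2298


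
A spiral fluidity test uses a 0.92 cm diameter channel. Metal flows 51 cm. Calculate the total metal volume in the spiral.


Formula: V = pi * (d/2)^2 * L  (cylinder volume)
Radius = 0.92/2 = 0.46 cm
V = pi * 0.46^2 * 51 = 33.9028 cm^3


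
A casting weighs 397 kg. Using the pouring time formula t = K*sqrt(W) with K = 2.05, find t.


Formula: t = K * sqrt(W)
sqrt(W) = sqrt(397) = 19.92486
t = 2.05 * 19.92486 = 40.8460 s

Answer: 40.8460 s


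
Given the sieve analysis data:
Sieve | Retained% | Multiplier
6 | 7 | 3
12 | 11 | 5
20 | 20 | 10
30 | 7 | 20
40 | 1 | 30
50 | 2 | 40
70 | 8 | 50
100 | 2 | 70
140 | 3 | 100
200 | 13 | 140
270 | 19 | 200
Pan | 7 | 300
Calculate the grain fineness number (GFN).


Formula: GFN = sum(pct * multiplier) / sum(pct)
sum(pct * multiplier) = 9086
sum(pct) = 100
GFN = 9086 / 100 = 90.86

90.86


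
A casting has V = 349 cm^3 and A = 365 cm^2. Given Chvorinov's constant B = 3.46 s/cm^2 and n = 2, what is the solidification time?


Formula: t_s = B * (V/A)^n  (Chvorinov's rule, n=2)
Modulus M = V/A = 349/365 = 0.956164 cm
M^2 = 0.956164^2 = 0.914250 cm^2
t_s = 3.46 * 0.914250 = 3.1633 s

Final answer: 3.1633 s


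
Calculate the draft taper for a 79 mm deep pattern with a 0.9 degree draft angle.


Formula: taper = depth * tan(draft_angle)
tan(0.9 deg) = 0.0157093
taper = 79 mm * 0.0157093 = 1.2410 mm

Answer: 1.2410 mm


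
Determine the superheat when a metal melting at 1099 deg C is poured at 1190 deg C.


Formula: Superheat = T_pour - T_melt
Superheat = 1190 - 1099 = 91 deg C

Final answer: 91 deg C


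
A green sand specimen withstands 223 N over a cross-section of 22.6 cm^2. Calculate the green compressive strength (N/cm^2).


Formula: Compressive Strength = Force / Area
Strength = 223 N / 22.6 cm^2 = 9.8673 N/cm^2

9.8673 N/cm^2


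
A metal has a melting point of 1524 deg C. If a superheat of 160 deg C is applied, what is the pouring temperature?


Formula: T_pour = T_melt + Superheat
T_pour = 1524 + 160 = 1684 deg C


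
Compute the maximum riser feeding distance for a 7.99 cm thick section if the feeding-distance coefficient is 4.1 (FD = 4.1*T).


Formula: FD = 4.1 * T  (riser feeding-distance rule)
FD = 4.1 * 7.99 cm = 32.7590 cm

Final answer: 32.7590 cm


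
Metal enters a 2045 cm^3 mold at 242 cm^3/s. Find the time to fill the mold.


Formula: t_fill = V_mold / Q_flow
t = 2045 cm^3 / 242 cm^3/s = 8.4504 s

Final answer: 8.4504 s


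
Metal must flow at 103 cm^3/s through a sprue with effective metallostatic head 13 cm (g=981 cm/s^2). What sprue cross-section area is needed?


Formula: v = sqrt(2*g*h), A = Q/v
Velocity: v = sqrt(2 * 981 * 13) = sqrt(25506) = 159.7060 cm/s
Sprue area: A = Q / v = 103 / 159.7060 = 0.6449 cm^2


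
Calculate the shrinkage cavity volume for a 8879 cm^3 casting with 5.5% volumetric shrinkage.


Formula: V_shrink = V_casting * shrinkage_pct / 100
V_shrink = 8879 cm^3 * 5.5 / 100 = 488.3450 cm^3

488.3450 cm^3


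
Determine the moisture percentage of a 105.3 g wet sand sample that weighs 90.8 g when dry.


Formula: MC = (W_wet - W_dry) / W_wet * 100
Water mass = 105.3 - 90.8 = 14.5 g
MC = 14.5 / 105.3 * 100 = 13.7702%

13.7702%


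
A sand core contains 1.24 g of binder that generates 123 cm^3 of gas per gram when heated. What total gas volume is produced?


Formula: V_gas = W_binder * gas_evolution_rate
V = 1.24 g * 123 cm^3/g = 152.5200 cm^3

Final answer: 152.5200 cm^3


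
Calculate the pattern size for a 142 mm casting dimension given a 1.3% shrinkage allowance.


Formula: L_pattern = L_casting * (1 + shrinkage_rate/100)
Shrinkage factor = 1 + 1.3/100 = 1.013
L_pattern = 142 mm * 1.013 = 143.8460 mm

Final answer: 143.8460 mm


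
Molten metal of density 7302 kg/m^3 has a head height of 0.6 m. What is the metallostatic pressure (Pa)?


Formula: P = rho * g * h
rho * g = 7302 * 9.81 = 71632.62 N/m^3
P = 71632.62 * 0.6 = 42979.5720 Pa

Answer: 42979.5720 Pa


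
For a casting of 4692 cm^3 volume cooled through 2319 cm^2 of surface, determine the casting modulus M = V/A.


Formula: Casting Modulus M = V / A
M = 4692 cm^3 / 2319 cm^2 = 2.0233 cm

2.0233 cm


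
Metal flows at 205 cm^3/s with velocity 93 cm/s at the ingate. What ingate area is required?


Formula: A_ingate = Q / v  (continuity equation)
A = 205 cm^3/s / 93 cm/s = 2.2043 cm^2

Final answer: 2.2043 cm^2


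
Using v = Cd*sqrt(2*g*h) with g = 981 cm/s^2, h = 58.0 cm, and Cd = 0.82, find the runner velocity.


Formula: v = Cd * sqrt(2 * g * h)  (Torricelli with discharge coefficient)
2*g*h = 2 * 981 * 58.0 = 113796.0 cm^2/s^2
sqrt(113796.0) = 337.33663 cm/s
v = 0.82 * 337.33663 = 276.6160 cm/s

276.6160 cm/s


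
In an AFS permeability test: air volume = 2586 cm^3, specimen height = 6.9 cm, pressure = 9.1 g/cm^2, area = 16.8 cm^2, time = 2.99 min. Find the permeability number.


Formula: Permeability Number P = (V * H) / (p * A * t)
Numerator: V * H = 2586 * 6.9 = 17843.4
Denominator: p * A * t = 9.1 * 16.8 * 2.99 = 457.1112
P = 17843.4 / 457.1112 = 39.0351

39.0351


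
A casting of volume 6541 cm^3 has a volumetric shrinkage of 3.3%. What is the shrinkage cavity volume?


Formula: V_shrink = V_casting * shrinkage_pct / 100
V_shrink = 6541 cm^3 * 3.3 / 100 = 215.8530 cm^3


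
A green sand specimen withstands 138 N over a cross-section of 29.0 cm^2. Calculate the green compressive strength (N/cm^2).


Formula: Compressive Strength = Force / Area
Strength = 138 N / 29.0 cm^2 = 4.7586 N/cm^2


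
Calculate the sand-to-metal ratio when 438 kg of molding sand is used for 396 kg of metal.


Formula: Sand-to-Metal Ratio = W_sand / W_metal
Ratio = 438 kg / 396 kg = 1.1061

Final answer: 1.1061


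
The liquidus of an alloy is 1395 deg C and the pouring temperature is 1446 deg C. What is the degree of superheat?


Formula: Superheat = T_pour - T_melt
Superheat = 1446 - 1395 = 51 deg C


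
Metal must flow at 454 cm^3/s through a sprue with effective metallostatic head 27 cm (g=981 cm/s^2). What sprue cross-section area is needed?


Formula: v = sqrt(2*g*h), A = Q/v
Velocity: v = sqrt(2 * 981 * 27) = sqrt(52974) = 230.1608 cm/s
Sprue area: A = Q / v = 454 / 230.1608 = 1.9725 cm^2

Final answer: 1.9725 cm^2


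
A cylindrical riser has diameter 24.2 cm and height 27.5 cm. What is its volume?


Formula: V = pi * (D/2)^2 * H  (cylinder volume)
Radius = D/2 = 24.2/2 = 12.1 cm
V = pi * 12.1^2 * 27.5 = 12648.9160 cm^3


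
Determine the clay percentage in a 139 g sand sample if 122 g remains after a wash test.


Formula: Clay% = (W_total - W_washed) / W_total * 100
Clay mass = 139 - 122 = 17 g
Clay% = 17 / 139 * 100 = 12.2302%


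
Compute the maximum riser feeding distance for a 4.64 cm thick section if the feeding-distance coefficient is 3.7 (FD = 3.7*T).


Formula: FD = 3.7 * T  (riser feeding-distance rule)
FD = 3.7 * 4.64 cm = 17.1680 cm

Answer: 17.1680 cm


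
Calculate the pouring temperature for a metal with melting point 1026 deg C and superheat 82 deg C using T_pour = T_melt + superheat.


Formula: T_pour = T_melt + Superheat
T_pour = 1026 + 82 = 1108 deg C


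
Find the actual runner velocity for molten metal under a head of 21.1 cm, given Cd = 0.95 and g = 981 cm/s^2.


Formula: v = Cd * sqrt(2 * g * h)  (Torricelli with discharge coefficient)
2*g*h = 2 * 981 * 21.1 = 41398.2 cm^2/s^2
sqrt(41398.2) = 203.46548 cm/s
v = 0.95 * 203.46548 = 193.2922 cm/s

193.2922 cm/s


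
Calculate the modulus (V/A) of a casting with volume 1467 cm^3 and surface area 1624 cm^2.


Formula: Casting Modulus M = V / A
M = 1467 cm^3 / 1624 cm^2 = 0.9033 cm

0.9033 cm


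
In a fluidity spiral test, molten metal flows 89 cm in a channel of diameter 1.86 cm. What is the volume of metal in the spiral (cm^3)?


Formula: V = pi * (d/2)^2 * L  (cylinder volume)
Radius = 1.86/2 = 0.93 cm
V = pi * 0.93^2 * 89 = 241.8276 cm^3

Final answer: 241.8276 cm^3


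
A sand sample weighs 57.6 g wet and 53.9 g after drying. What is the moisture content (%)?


Formula: MC = (W_wet - W_dry) / W_wet * 100
Water mass = 57.6 - 53.9 = 3.7 g
MC = 3.7 / 57.6 * 100 = 6.4236%

Answer: 6.4236%


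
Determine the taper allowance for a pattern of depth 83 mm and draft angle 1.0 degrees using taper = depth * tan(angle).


Formula: taper = depth * tan(draft_angle)
tan(1.0 deg) = 0.0174551
taper = 83 mm * 0.0174551 = 1.4488 mm


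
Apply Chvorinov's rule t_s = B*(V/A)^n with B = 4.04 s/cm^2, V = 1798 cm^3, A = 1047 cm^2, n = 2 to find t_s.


Formula: t_s = B * (V/A)^n  (Chvorinov's rule, n=2)
Modulus M = V/A = 1798/1047 = 1.717287 cm
M^2 = 1.717287^2 = 2.949075 cm^2
t_s = 4.04 * 2.949075 = 11.9143 s

Answer: 11.9143 s


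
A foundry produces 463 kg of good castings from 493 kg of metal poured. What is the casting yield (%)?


Formula: Casting Yield = (W_good / W_total) * 100
Yield = (463 kg / 493 kg) * 100 = 93.9148%

93.9148%


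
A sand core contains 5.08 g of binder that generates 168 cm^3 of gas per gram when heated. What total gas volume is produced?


Formula: V_gas = W_binder * gas_evolution_rate
V = 5.08 g * 168 cm^3/g = 853.4400 cm^3

853.4400 cm^3


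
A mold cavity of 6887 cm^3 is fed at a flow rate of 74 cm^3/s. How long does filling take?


Formula: t_fill = V_mold / Q_flow
t = 6887 cm^3 / 74 cm^3/s = 93.0676 s

Answer: 93.0676 s


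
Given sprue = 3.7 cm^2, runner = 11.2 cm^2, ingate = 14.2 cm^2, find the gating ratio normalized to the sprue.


Sprue:Runner:Ingate = 1 : 11.2/3.7 : 14.2/3.7 = 1:3.03:3.84

Final answer: 1:3.03:3.84


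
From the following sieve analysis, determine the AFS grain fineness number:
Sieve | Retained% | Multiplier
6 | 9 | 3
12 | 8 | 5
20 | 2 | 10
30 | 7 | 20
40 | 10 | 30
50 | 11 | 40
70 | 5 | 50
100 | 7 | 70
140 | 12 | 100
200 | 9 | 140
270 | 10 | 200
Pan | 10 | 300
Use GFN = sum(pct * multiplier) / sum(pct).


Formula: GFN = sum(pct * multiplier) / sum(pct)
sum(pct * multiplier) = 9167
sum(pct) = 100
GFN = 9167 / 100 = 91.67

Answer: 91.67


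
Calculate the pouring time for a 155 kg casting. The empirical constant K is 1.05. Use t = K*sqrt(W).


Formula: t = K * sqrt(W)
sqrt(W) = sqrt(155) = 12.44990
t = 1.05 * 12.44990 = 13.0724 s

Final answer: 13.0724 s


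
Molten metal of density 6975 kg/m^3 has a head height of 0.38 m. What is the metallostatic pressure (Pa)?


Formula: P = rho * g * h
rho * g = 6975 * 9.81 = 68424.75 N/m^3
P = 68424.75 * 0.38 = 26001.4050 Pa

Answer: 26001.4050 Pa


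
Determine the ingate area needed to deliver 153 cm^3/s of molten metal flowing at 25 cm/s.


Formula: A_ingate = Q / v  (continuity equation)
A = 153 cm^3/s / 25 cm/s = 6.1200 cm^2

Final answer: 6.1200 cm^2


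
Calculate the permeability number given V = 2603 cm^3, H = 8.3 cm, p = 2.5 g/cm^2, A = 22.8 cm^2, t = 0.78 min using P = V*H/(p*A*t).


Formula: Permeability Number P = (V * H) / (p * A * t)
Numerator: V * H = 2603 * 8.3 = 21604.9
Denominator: p * A * t = 2.5 * 22.8 * 0.78 = 44.46
P = 21604.9 / 44.46 = 485.9402

Answer: 485.9402


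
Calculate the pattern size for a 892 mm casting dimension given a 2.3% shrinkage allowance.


Formula: L_pattern = L_casting * (1 + shrinkage_rate/100)
Shrinkage factor = 1 + 2.3/100 = 1.023
L_pattern = 892 mm * 1.023 = 912.5160 mm

Final answer: 912.5160 mm


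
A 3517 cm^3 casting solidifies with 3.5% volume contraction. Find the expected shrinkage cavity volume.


Formula: V_shrink = V_casting * shrinkage_pct / 100
V_shrink = 3517 cm^3 * 3.5 / 100 = 123.0950 cm^3

Answer: 123.0950 cm^3


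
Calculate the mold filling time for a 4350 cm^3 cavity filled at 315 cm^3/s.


Formula: t_fill = V_mold / Q_flow
t = 4350 cm^3 / 315 cm^3/s = 13.8095 s


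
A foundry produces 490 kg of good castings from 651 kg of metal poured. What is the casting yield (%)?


Formula: Casting Yield = (W_good / W_total) * 100
Yield = (490 kg / 651 kg) * 100 = 75.2688%

75.2688%


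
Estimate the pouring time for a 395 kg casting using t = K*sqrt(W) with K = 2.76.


Formula: t = K * sqrt(W)
sqrt(W) = sqrt(395) = 19.87461
t = 2.76 * 19.87461 = 54.8539 s

Answer: 54.8539 s


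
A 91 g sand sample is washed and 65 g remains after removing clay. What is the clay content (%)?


Formula: Clay% = (W_total - W_washed) / W_total * 100
Clay mass = 91 - 65 = 26 g
Clay% = 26 / 91 * 100 = 28.5714%


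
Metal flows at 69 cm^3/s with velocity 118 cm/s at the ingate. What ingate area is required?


Formula: A_ingate = Q / v  (continuity equation)
A = 69 cm^3/s / 118 cm/s = 0.5847 cm^2

0.5847 cm^2


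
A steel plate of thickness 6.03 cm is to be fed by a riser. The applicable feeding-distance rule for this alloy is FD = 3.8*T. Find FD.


Formula: FD = 3.8 * T  (riser feeding-distance rule)
FD = 3.8 * 6.03 cm = 22.9140 cm

Answer: 22.9140 cm


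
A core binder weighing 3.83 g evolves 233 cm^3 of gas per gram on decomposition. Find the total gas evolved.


Formula: V_gas = W_binder * gas_evolution_rate
V = 3.83 g * 233 cm^3/g = 892.3900 cm^3


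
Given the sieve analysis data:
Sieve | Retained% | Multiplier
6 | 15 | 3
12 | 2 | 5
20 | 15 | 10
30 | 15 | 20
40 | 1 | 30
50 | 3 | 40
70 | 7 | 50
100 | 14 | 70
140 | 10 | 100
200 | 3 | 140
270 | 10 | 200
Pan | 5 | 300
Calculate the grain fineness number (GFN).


Formula: GFN = sum(pct * multiplier) / sum(pct)
sum(pct * multiplier) = 6905
sum(pct) = 100
GFN = 6905 / 100 = 69.05


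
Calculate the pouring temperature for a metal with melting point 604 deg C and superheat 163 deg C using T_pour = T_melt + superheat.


Formula: T_pour = T_melt + Superheat
T_pour = 604 + 163 = 767 deg C


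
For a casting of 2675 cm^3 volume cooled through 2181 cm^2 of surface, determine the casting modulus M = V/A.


Formula: Casting Modulus M = V / A
M = 2675 cm^3 / 2181 cm^2 = 1.2265 cm


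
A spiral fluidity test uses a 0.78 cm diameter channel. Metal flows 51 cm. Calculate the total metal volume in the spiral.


Formula: V = pi * (d/2)^2 * L  (cylinder volume)
Radius = 0.78/2 = 0.39 cm
V = pi * 0.39^2 * 51 = 24.3696 cm^3


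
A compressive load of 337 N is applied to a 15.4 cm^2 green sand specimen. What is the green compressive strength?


Formula: Compressive Strength = Force / Area
Strength = 337 N / 15.4 cm^2 = 21.8831 N/cm^2

Final answer: 21.8831 N/cm^2


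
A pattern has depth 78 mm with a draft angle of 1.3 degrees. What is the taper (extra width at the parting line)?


Formula: taper = depth * tan(draft_angle)
tan(1.3 deg) = 0.0226932
taper = 78 mm * 0.0226932 = 1.7701 mm

Answer: 1.7701 mm


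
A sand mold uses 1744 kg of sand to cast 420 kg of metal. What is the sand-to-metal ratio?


Formula: Sand-to-Metal Ratio = W_sand / W_metal
Ratio = 1744 kg / 420 kg = 4.1524

4.1524


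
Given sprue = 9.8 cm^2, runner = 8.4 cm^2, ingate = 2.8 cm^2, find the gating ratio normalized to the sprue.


Sprue:Runner:Ingate = 1 : 8.4/9.8 : 2.8/9.8 = 1:0.86:0.29

Final answer: 1:0.86:0.29


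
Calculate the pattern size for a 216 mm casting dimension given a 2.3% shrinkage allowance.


Formula: L_pattern = L_casting * (1 + shrinkage_rate/100)
Shrinkage factor = 1 + 2.3/100 = 1.023
L_pattern = 216 mm * 1.023 = 220.9680 mm

Final answer: 220.9680 mm


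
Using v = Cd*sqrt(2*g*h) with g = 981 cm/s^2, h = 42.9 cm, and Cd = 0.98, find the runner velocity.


Formula: v = Cd * sqrt(2 * g * h)  (Torricelli with discharge coefficient)
2*g*h = 2 * 981 * 42.9 = 84169.8 cm^2/s^2
sqrt(84169.8) = 290.12032 cm/s
v = 0.98 * 290.12032 = 284.3179 cm/s


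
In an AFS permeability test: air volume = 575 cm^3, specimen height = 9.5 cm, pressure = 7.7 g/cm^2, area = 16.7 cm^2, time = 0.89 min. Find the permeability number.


Formula: Permeability Number P = (V * H) / (p * A * t)
Numerator: V * H = 575 * 9.5 = 5462.5
Denominator: p * A * t = 7.7 * 16.7 * 0.89 = 114.4451
P = 5462.5 / 114.4451 = 47.7303

47.7303


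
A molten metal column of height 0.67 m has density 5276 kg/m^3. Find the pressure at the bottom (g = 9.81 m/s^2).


Formula: P = rho * g * h
rho * g = 5276 * 9.81 = 51757.56 N/m^3
P = 51757.56 * 0.67 = 34677.5652 Pa

Final answer: 34677.5652 Pa


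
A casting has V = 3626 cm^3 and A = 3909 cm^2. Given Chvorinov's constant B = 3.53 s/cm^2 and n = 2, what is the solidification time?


Formula: t_s = B * (V/A)^n  (Chvorinov's rule, n=2)
Modulus M = V/A = 3626/3909 = 0.927603 cm
M^2 = 0.927603^2 = 0.860447 cm^2
t_s = 3.53 * 0.860447 = 3.0374 s

3.0374 s


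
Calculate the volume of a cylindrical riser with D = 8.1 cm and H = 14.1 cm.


Formula: V = pi * (D/2)^2 * H  (cylinder volume)
Radius = D/2 = 8.1/2 = 4.05 cm
V = pi * 4.05^2 * 14.1 = 726.5726 cm^3

Final answer: 726.5726 cm^3


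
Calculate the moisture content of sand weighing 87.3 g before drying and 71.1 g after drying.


Formula: MC = (W_wet - W_dry) / W_wet * 100
Water mass = 87.3 - 71.1 = 16.2 g
MC = 16.2 / 87.3 * 100 = 18.5567%

18.5567%


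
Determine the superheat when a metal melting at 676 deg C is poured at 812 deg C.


Formula: Superheat = T_pour - T_melt
Superheat = 812 - 676 = 136 deg C


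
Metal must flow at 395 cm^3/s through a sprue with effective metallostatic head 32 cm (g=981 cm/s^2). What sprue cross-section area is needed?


Formula: v = sqrt(2*g*h), A = Q/v
Velocity: v = sqrt(2 * 981 * 32) = sqrt(62784) = 250.5674 cm/s
Sprue area: A = Q / v = 395 / 250.5674 = 1.5764 cm^2

Final answer: 1.5764 cm^2


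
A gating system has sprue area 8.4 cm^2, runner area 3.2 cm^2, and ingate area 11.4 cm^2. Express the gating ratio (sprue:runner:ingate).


Sprue:Runner:Ingate = 1 : 3.2/8.4 : 11.4/8.4 = 1:0.38:1.36


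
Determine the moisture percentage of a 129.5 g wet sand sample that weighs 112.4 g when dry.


Formula: MC = (W_wet - W_dry) / W_wet * 100
Water mass = 129.5 - 112.4 = 17.1 g
MC = 17.1 / 129.5 * 100 = 13.2046%

Final answer: 13.2046%


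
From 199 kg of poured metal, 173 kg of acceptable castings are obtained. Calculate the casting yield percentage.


Formula: Casting Yield = (W_good / W_total) * 100
Yield = (173 kg / 199 kg) * 100 = 86.9347%

Answer: 86.9347%


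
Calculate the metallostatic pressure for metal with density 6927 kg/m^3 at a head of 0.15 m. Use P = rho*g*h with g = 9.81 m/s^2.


Formula: P = rho * g * h
rho * g = 6927 * 9.81 = 67953.87 N/m^3
P = 67953.87 * 0.15 = 10193.0805 Pa


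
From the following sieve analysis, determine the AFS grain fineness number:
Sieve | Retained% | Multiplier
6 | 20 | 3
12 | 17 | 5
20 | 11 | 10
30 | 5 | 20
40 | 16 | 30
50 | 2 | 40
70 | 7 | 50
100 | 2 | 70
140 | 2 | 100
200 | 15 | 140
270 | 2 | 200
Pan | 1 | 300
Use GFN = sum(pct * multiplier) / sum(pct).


Formula: GFN = sum(pct * multiplier) / sum(pct)
sum(pct * multiplier) = 4405
sum(pct) = 100
GFN = 4405 / 100 = 44.05

Final answer: 44.05


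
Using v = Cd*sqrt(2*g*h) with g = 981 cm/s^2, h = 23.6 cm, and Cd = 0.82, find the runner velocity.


Formula: v = Cd * sqrt(2 * g * h)  (Torricelli with discharge coefficient)
2*g*h = 2 * 981 * 23.6 = 46303.2 cm^2/s^2
sqrt(46303.2) = 215.18178 cm/s
v = 0.82 * 215.18178 = 176.4491 cm/s

Answer: 176.4491 cm/s


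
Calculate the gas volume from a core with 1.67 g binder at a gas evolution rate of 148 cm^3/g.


Formula: V_gas = W_binder * gas_evolution_rate
V = 1.67 g * 148 cm^3/g = 247.1600 cm^3

247.1600 cm^3


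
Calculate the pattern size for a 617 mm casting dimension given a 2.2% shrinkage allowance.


Formula: L_pattern = L_casting * (1 + shrinkage_rate/100)
Shrinkage factor = 1 + 2.2/100 = 1.022
L_pattern = 617 mm * 1.022 = 630.5740 mm

Final answer: 630.5740 mm


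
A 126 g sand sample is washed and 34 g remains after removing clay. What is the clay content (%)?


Formula: Clay% = (W_total - W_washed) / W_total * 100
Clay mass = 126 - 34 = 92 g
Clay% = 92 / 126 * 100 = 73.0159%


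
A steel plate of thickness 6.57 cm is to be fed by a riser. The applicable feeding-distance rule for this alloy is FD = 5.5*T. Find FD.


Formula: FD = 5.5 * T  (riser feeding-distance rule)
FD = 5.5 * 6.57 cm = 36.1350 cm

Final answer: 36.1350 cm
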